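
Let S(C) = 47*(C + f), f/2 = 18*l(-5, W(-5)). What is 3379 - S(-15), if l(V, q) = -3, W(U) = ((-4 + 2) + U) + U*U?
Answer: 9160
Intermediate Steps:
W(U) = -2 + U + U² (W(U) = (-2 + U) + U² = -2 + U + U²)
f = -108 (f = 2*(18*(-3)) = 2*(-54) = -108)
S(C) = -5076 + 47*C (S(C) = 47*(C - 108) = 47*(-108 + C) = -5076 + 47*C)
3379 - S(-15) = 3379 - (-5076 + 47*(-15)) = 3379 - (-5076 - 705) = 3379 - 1*(-5781) = 3379 + 5781 = 9160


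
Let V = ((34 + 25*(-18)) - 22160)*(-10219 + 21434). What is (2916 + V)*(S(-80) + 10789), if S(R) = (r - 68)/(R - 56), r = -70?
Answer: -46442140766051/17 ≈ -2.7319e+12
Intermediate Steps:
S(R) = -138/(-56 + R) (S(R) = (-70 - 68)/(R - 56) = -138/(-56 + R))
V = -253189840 (V = ((34 - 450) - 22160)*11215 = (-416 - 22160)*11215 = -22576*11215 = -253189840)
(2916 + V)*(S(-80) + 10789) = (2916 - 253189840)*(-138/(-56 - 80) + 10789) = -253186924*(-138/(-136) + 10789) = -253186924*(-138*(-1/136) + 10789) = -253186924*(69/68 + 10789) = -253186924*733721/68 = -46442140766051/17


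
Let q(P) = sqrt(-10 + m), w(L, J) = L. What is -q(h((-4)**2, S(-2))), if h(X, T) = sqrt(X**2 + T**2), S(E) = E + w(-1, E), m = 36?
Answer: -sqrt(26) ≈ -5.0990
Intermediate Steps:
S(E) = -1 + E (S(E) = E - 1 = -1 + E)
h(X, T) = sqrt(T**2 + X**2)
q(P) = sqrt(26) (q(P) = sqrt(-10 + 36) = sqrt(26))
-q(h((-4)**2, S(-2))) = -sqrt(26)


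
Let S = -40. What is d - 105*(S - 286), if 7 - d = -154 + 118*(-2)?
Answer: 34627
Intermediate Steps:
d = 397 (d = 7 - (-154 + 118*(-2)) = 7 - (-154 - 236) = 7 - 1*(-390) = 7 + 390 = 397)
d - 105*(S - 286) = 397 - 105*(-40 - 286) = 397 - 105*(-326) = 397 - 1*(-34230) = 397 + 34230 = 34627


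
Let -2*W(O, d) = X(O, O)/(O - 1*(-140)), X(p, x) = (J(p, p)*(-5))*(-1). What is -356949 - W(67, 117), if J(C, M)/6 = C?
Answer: -24629146/69 ≈ -3.5694e+5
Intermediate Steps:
J(C, M) = 6*C
X(p, x) = 30*p (X(p, x) = ((6*p)*(-5))*(-1) = -30*p*(-1) = 30*p)
W(O, d) = -15*O/(140 + O) (W(O, d) = -30*O/(2*(O - 1*(-140))) = -30*O/(2*(O + 140)) = -30*O/(2*(140 + O)) = -15*O/(140 + O))
-356949 - W(67, 117) = -356949 - (-15)*67/(140 + 67) = -356949 - (-15)*67/207 = -356949 - 1*(-335/69) = -356949 + 335/69 = -24629146/69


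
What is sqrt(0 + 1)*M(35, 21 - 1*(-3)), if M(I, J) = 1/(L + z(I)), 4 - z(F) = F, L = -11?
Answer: -1/42 ≈ -0.023810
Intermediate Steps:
z(F) = 4 - F
M(I, J) = 1/(-7 - I) (M(I, J) = 1/(-11 + (4 - I)) = 1/(-7 - I))
sqrt(0 + 1)*M(35, 21 - 1*(-3)) = sqrt(0 + 1)*(-1/(7 + 35)) = sqrt(1)*(-1/42) = 1*(-1*1/42) = 1*(-1/42) = -1/42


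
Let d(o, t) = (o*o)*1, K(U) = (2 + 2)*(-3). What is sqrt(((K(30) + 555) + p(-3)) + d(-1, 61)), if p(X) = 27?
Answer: sqrt(571) ≈ 23.896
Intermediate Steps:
K(U) = -12 (K(U) = 4*(-3) = -12)
d(o, t) = o**2 (d(o, t) = o**2*1 = o**2)
sqrt(((K(30) + 555) + p(-3)) + d(-1, 61)) = sqrt(((-12 + 555) + 27) + (-1)**2) = sqrt((543 + 27) + 1) = sqrt(570 + 1) = sqrt(571)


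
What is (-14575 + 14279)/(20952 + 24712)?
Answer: -37/5708 ≈ -0.0064821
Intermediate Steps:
(-14575 + 14279)/(20952 + 24712) = -296/45664 = -296*1/45664 = -37/5708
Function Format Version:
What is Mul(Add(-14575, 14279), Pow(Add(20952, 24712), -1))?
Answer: Rational(-37, 5708) ≈ -0.0064821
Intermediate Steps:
Mul(Add(-14575, 14279), Pow(Add(20952, 24712), -1)) = Mul(-296, Pow(45664, -1)) = Mul(-296, Rational(1, 45664)) = Rational(-37, 5708)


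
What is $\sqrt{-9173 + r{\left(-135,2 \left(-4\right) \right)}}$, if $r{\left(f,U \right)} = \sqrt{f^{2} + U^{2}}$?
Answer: $\sqrt{-9173 + \sqrt{18289}} \approx 95.067 i$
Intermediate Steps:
$r{\left(f,U \right)} = \sqrt{U^{2} + f^{2}}$
$\sqrt{-9173 + r{\left(-135,2 \left(-4\right) \right)}} = \sqrt{-9173 + \sqrt{\left(2 \left(-4\right)\right)^{2} + \left(-135\right)^{2}}} = \sqrt{-9173 + \sqrt{\left(-8\right)^{2} + 18225}} = \sqrt{-9173 + \sqrt{64 + 18225}} = \sqrt{-9173 + \sqrt{18289}}$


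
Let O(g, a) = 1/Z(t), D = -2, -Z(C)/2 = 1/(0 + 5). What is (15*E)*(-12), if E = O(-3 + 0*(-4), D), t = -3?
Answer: 450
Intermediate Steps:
Z(C) = -⅖ (Z(C) = -2/(0 + 5) = -2/5 = -2*⅕ = -⅖)
O(g, a) = -5/2 (O(g, a) = 1/(-⅖) = -5/2)
E = -5/2 ≈ -2.5000
(15*E)*(-12) = (15*(-5/2))*(-12) = -75/2*(-12) = 450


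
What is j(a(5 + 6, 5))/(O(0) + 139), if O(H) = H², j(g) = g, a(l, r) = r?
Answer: 5/139 ≈ 0.035971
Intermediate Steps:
j(a(5 + 6, 5))/(O(0) + 139) = 5/(0² + 139) = 5/(0 + 139) = 5/139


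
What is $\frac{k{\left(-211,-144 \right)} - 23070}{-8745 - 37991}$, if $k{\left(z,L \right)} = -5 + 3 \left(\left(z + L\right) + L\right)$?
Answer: $\frac{6143}{11684} \approx 0.52576$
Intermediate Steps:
$k{\left(z,L \right)} = -5 + 3 z + 6 L$ ($k{\left(z,L \right)} = -5 + 3 \left(\left(L + z\right) + L\right) = -5 + 3 \left(z + 2 L\right) = -5 + \left(3 z + 6 L\right) = -5 + 3 z + 6 L$)
$\frac{k{\left(-211,-144 \right)} - 23070}{-8745 - 37991} = \frac{\left(-5 + 3 \left(-211\right) + 6 \left(-144\right)\right) - 23070}{-8745 - 37991} = \frac{\left(-5 - 633 - 864\right) - 23070}{-46736} = \left(-1502 - 23070\right) \left(- \frac{1}{46736}\right) = \left(-24572\right) \left(- \frac{1}{46736}\right) = \frac{6143}{11684}$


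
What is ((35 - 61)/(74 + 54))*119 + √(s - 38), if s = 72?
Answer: -1547/64 + √34 ≈ -18.341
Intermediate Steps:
((35 - 61)/(74 + 54))*119 + √(s - 38) = ((35 - 61)/(74 + 54))*119 + √(72 - 38) = -26/128*119 + √34 = -26*1/128*119 + √34 = -13/64*119 + √34 = -1547/64 + √34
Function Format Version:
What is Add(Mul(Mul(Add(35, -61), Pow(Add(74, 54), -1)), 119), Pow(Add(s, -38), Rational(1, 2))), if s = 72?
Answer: Add(Rational(-1547, 64), Pow(34, Rational(1, 2))) ≈ -18.341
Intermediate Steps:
Add(Mul(Mul(Add(35, -61), Pow(Add(74, 54), -1)), 119), Pow(Add(s, -38), Rational(1, 2))) = Add(Mul(Mul(Add(35, -61), Pow(Add(74, 54), -1)), 119), Pow(Add(72, -38), Rational(1, 2))) = Add(Mul(Mul(-26, Pow(128, -1)), 119), Pow(34, Rational(1, 2))) = Add(Mul(Mul(-26, Rational(1, 128)), 119), Pow(34, Rational(1, 2))) = Add(Mul(Rational(-13, 64), 119), Pow(34, Rational(1, 2))) = Add(Rational(-1547, 64), Pow(34, Rational(1, 2)))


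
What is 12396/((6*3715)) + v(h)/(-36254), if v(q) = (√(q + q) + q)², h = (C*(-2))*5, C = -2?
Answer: 36633082/67341805 - 40*√10/18127 ≈ 0.53701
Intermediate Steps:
h = 20 (h = -2*(-2)*5 = 4*5 = 20)
v(q) = (q + √2*√q)² (v(q) = (√(2*q) + q)² = (√2*√q + q)² = (q + √2*√q)²)
12396/((6*3715)) + v(h)/(-36254) = 12396/((6*3715)) + (20 + √2*√20)²/(-36254) = 12396/22290 + (20 + √2*(2*√5))²*(-1/36254) = 12396*(1/22290) + (20 + 2*√10)²*(-1/36254) = 2066/3715 - (20 + 2*√10)²/36254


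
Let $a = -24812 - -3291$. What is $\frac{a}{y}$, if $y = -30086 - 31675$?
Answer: $\frac{21521}{61761} \approx 0.34846$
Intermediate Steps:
$y = -61761$
$a = -21521$ ($a = -24812 + \left(3328 - 37\right) = -24812 + 3291 = -21521$)
$\frac{a}{y} = - \frac{21521}{-61761} = \left(-21521\right) \left(- \frac{1}{61761}\right) = \frac{21521}{61761}$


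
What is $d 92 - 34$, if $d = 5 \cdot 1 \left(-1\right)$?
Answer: $-494$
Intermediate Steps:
$d = -5$ ($d = 5 \left(-1\right) = -5$)
$d 92 - 34 = \left(-5\right) 92 - 34 = -460 - 34 = -494$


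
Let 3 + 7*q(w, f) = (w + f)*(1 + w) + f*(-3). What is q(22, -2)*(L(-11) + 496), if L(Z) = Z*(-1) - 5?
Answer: 232426/7 ≈ 33204.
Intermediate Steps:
L(Z) = -5 - Z (L(Z) = -Z - 5 = -5 - Z)
q(w, f) = -3/7 - 3*f/7 + (1 + w)*(f + w)/7 (q(w, f) = -3/7 + ((w + f)*(1 + w) + f*(-3))/7 = -3/7 + ((f + w)*(1 + w) - 3*f)/7 = -3/7 + ((1 + w)*(f + w) - 3*f)/7 = -3/7 + (-3*f + (1 + w)*(f + w))/7 = -3/7 + (-3*f/7 + (1 + w)*(f + w)/7) = -3/7 - 3*f/7 + (1 + w)*(f + w)/7)
q(22, -2)*(L(-11) + 496) = (-3/7 - 2/7*(-2) + (⅐)*22 + (⅐)*22² + (⅐)*(-2)*22)*((-5 - 1*(-11)) + 496) = (-3/7 + 4/7 + 22/7 + (⅐)*484 - 44/7)*((-5 + 11) + 496) = (-3/7 + 4/7 + 22/7 + 484/7 - 44/7)*(6 + 496) = (463/7)*502 = 232426/7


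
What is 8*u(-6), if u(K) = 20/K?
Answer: -80/3 ≈ -26.667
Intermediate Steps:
8*u(-6) = 8*(20/(-6)) = 8*(20*(-1/6)) = 8*(-10/3) = -80/3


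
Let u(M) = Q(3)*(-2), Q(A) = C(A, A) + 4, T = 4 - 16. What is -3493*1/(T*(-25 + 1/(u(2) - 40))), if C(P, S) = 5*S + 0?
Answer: -45409/3902 ≈ -11.637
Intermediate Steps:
C(P, S) = 5*S
T = -12
Q(A) = 4 + 5*A (Q(A) = 5*A + 4 = 4 + 5*A)
u(M) = -38 (u(M) = (4 + 5*3)*(-2) = (4 + 15)*(-2) = 19*(-2) = -38)
-3493*1/(T*(-25 + 1/(u(2) - 40))) = -3493*(-1/(12*(-25 + 1/(-38 - 40)))) = -3493*(-1/(12*(-25 + 1/(-78)))) = -3493*(-1/(12*(-25 - 1/78))) = -3493/((-12*(-1951/78))) = -3493/3902/13 = -3493*13/3902 = -45409/3902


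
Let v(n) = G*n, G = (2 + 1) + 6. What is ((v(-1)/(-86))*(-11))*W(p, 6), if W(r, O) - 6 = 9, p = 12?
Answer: -1485/86 ≈ -17.267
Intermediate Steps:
G = 9 (G = 3 + 6 = 9)
W(r, O) = 15 (W(r, O) = 6 + 9 = 15)
v(n) = 9*n
((v(-1)/(-86))*(-11))*W(p, 6) = (((9*(-1))/(-86))*(-11))*15 = (-9*(-1/86)*(-11))*15 = ((9/86)*(-11))*15 = -99/86*15 = -1485/86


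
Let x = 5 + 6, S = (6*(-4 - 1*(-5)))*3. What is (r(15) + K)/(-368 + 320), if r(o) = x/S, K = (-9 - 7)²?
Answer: -4619/864 ≈ -5.3461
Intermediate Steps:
K = 256 (K = (-16)² = 256)
S = 18 (S = (6*(-4 + 5))*3 = (6*1)*3 = 6*3 = 18)
x = 11
r(o) = 11/18
(r(15) + K)/(-368 + 320) = (11/18 + 256)/(-368 + 320) = (4619/18)/(-48) = (4619/18)*(-1/48) = -4619/864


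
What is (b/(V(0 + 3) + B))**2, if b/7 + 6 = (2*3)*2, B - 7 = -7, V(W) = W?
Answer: 196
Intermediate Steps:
B = 0 (B = 7 - 7 = 0)
b = 42 (b = -42 + 7*((2*3)*2) = -42 + 7*(6*2) = -42 + 7*12 = -42 + 84 = 42)
(b/(V(0 + 3) + B))**2 = (42/((0 + 3) + 0))**2 = (42/(3 + 0))**2 = (42/3)**2 = ((1/3)*42)**2 = 14**2 = 196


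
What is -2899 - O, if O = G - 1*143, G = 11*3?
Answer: -2789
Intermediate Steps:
G = 33
O = -110 (O = 33 - 1*143 = 33 - 143 = -110)
-2899 - O = -2899 - 1*(-110) = -2899 + 110 = -2789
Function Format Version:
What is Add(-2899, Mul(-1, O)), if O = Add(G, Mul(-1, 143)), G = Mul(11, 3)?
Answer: -2789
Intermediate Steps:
G = 33
O = -110 (O = Add(33, Mul(-1, 143)) = Add(33, -143) = -110)
Add(-2899, Mul(-1, O)) = Add(-2899, Mul(-1, -110)) = Add(-2899, 110) = -2789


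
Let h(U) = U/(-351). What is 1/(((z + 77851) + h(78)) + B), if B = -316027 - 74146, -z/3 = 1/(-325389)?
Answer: -976167/304878646691 ≈ -3.2018e-6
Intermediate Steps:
h(U) = -U/351 (h(U) = U*(-1/351) = -U/351)
z = 1/108463 (z = -3/(-325389) = -3*(-1/325389) = 1/108463 ≈ 9.2197e-6)
B = -390173
1/(((z + 77851) + h(78)) + B) = 1/(((1/108463 + 77851) - 1/351*78) - 390173) = 1/((8443953014/108463 - 2/9) - 390173) = 1/(75995360200/976167 - 390173) = 1/(-304878646691/976167) = -976167/304878646691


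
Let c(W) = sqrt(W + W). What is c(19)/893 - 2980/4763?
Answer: -2980/4763 + sqrt(38)/893 ≈ -0.61875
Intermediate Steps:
c(W) = sqrt(2)*sqrt(W) (c(W) = sqrt(2*W) = sqrt(2)*sqrt(W))
c(19)/893 - 2980/4763 = (sqrt(2)*sqrt(19))/893 - 2980/4763 = sqrt(38)*(1/893) - 2980*1/4763 = sqrt(38)/893 - 2980/4763 = -2980/4763 + sqrt(38)/893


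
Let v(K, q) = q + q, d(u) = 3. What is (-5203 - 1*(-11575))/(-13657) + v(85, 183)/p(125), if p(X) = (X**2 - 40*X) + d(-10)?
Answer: -31361577/72573298 ≈ -0.43214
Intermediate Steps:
p(X) = 3 + X**2 - 40*X (p(X) = (X**2 - 40*X) + 3 = 3 + X**2 - 40*X)
v(K, q) = 2*q
(-5203 - 1*(-11575))/(-13657) + v(85, 183)/p(125) = (-5203 - 1*(-11575))/(-13657) + (2*183)/(3 + 125**2 - 40*125) = (-5203 + 11575)*(-1/13657) + 366/(3 + 15625 - 5000) = 6372*(-1/13657) + 366/10628 = -6372/13657 + 366*(1/10628) = -6372/13657 + 183/5314 = -31361577/72573298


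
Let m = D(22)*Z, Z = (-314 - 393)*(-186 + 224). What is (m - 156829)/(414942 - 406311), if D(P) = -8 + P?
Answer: -59217/959 ≈ -61.749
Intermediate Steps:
Z = -26866 (Z = -707*38 = -26866)
m = -376124 (m = (-8 + 22)*(-26866) = 14*(-26866) = -376124)
(m - 156829)/(414942 - 406311) = (-376124 - 156829)/(414942 - 406311) = -532953/8631 = -532953*1/8631 = -59217/959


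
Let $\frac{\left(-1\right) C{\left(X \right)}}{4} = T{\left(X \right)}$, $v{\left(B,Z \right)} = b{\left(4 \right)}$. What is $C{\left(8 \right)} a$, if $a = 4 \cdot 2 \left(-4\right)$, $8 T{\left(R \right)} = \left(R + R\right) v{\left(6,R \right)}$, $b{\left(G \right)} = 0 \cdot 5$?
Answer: $0$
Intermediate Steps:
$b{\left(G \right)} = 0$
$v{\left(B,Z \right)} = 0$
$T{\left(R \right)} = 0$ ($T{\left(R \right)} = \frac{\left(R + R\right) 0}{8} = \frac{2 R 0}{8} = \frac{1}{8} \cdot 0 = 0$)
$C{\left(X \right)} = 0$ ($C{\left(X \right)} = \left(-4\right) 0 = 0$)
$a = -32$ ($a = 8 \left(-4\right) = -32$)
$C{\left(8 \right)} a = 0 \left(-32\right) = 0$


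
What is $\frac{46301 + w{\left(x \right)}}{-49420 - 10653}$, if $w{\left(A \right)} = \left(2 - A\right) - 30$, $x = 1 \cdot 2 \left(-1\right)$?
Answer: $- \frac{46275}{60073} \approx -0.77031$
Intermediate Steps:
$x = -2$ ($x = 2 \left(-1\right) = -2$)
$w{\left(A \right)} = -28 - A$ ($w{\left(A \right)} = \left(2 - A\right) - 30 = -28 - A$)
$\frac{46301 + w{\left(x \right)}}{-49420 - 10653} = \frac{46301 - 26}{-49420 - 10653} = \frac{46301 + \left(-28 + 2\right)}{-60073} = \left(46301 - 26\right) \left(- \frac{1}{60073}\right) = 46275 \left(- \frac{1}{60073}\right) = - \frac{46275}{60073}$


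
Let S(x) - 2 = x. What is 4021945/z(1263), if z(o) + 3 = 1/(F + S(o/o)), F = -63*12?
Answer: -605704917/452 ≈ -1.3401e+6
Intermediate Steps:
S(x) = 2 + x
F = -756
z(o) = -2260/753 (z(o) = -3 + 1/(-756 + (2 + o/o)) = -3 + 1/(-756 + (2 + 1)) = -3 + 1/(-756 + 3) = -3 + 1/(-753) = -3 - 1/753 = -2260/753)
4021945/z(1263) = 4021945/(-2260/753) = 4021945*(-753/2260) = -605704917/452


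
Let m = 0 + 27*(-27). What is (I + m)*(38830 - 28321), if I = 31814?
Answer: 326672265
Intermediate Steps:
m = -729 (m = 0 - 729 = -729)
(I + m)*(38830 - 28321) = (31814 - 729)*(38830 - 28321) = 31085*10509 = 326672265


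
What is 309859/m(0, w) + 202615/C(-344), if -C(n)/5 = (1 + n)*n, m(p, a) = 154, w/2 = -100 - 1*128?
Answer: 4844241/2408 ≈ 2011.7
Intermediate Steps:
w = -456 (w = 2*(-100 - 1*128) = 2*(-100 - 128) = 2*(-228) = -456)
C(n) = -5*n*(1 + n) (C(n) = -5*(1 + n)*n = -5*n*(1 + n))
309859/m(0, w) + 202615/C(-344) = 309859/154 + 202615/((-5*(-344)*(1 - 344))) = 309859*(1/154) + 202615/((-5*(-344)*(-343))) = 28169/14 + 202615/(-589960) = 28169/14 + 202615*(-1/589960) = 28169/14 - 827/2408 = 4844241/2408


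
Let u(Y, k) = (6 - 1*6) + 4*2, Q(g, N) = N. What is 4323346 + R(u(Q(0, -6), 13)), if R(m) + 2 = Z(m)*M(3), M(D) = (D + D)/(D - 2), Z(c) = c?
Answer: 4323392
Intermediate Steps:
M(D) = 2*D/(-2 + D) (M(D) = (2*D)/(-2 + D) = 2*D/(-2 + D))
u(Y, k) = 8 (u(Y, k) = (6 - 6) + 8 = 0 + 8 = 8)
R(m) = -2 + 6*m (R(m) = -2 + m*(2*3/(-2 + 3)) = -2 + m*(2*3/1) = -2 + m*(2*3*1) = -2 + m*6 = -2 + 6*m)
4323346 + R(u(Q(0, -6), 13)) = 4323346 + (-2 + 6*8) = 4323346 + (-2 + 48) = 4323346 + 46 = 4323392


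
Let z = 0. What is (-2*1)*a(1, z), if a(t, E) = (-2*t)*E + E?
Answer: 0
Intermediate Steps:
a(t, E) = E - 2*E*t (a(t, E) = -2*E*t + E = E - 2*E*t)
(-2*1)*a(1, z) = (-2*1)*(0*(1 - 2*1)) = -0*(1 - 2) = -0*(-1) = -2*0 = 0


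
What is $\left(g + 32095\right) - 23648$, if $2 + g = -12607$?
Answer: $-4162$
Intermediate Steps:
$g = -12609$ ($g = -2 - 12607 = -12609$)
$\left(g + 32095\right) - 23648 = \left(-12609 + 32095\right) - 23648 = 19486 - 23648 = -4162$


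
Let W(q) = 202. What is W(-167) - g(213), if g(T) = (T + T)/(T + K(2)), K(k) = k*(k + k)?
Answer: 44216/221 ≈ 200.07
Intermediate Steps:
K(k) = 2*k² (K(k) = k*(2*k) = 2*k²)
g(T) = 2*T/(8 + T) (g(T) = (T + T)/(T + 2*2²) = (2*T)/(T + 2*4) = (2*T)/(T + 8) = (2*T)/(8 + T) = 2*T/(8 + T))
W(-167) - g(213) = 202 - 2*213/(8 + 213) = 202 - 2*213/221 = 202 - 1*426/221 = 202 - 426/221 = 44216/221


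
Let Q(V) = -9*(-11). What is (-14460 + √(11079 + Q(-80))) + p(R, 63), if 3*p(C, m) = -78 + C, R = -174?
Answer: -14544 + 9*√138 ≈ -14438.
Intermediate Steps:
Q(V) = 99
p(C, m) = -26 + C/3 (p(C, m) = (-78 + C)/3 = -26 + C/3)
(-14460 + √(11079 + Q(-80))) + p(R, 63) = (-14460 + √(11079 + 99)) + (-26 + (⅓)*(-174)) = (-14460 + √11178) + (-26 - 58) = (-14460 + 9*√138) - 84 = -14544 + 9*√138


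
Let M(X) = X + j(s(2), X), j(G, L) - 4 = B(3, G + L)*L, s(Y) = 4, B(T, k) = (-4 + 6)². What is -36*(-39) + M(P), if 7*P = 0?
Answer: 1408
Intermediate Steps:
B(T, k) = 4 (B(T, k) = 2² = 4)
P = 0 (P = (⅐)*0 = 0)
j(G, L) = 4 + 4*L
M(X) = 4 + 5*X (M(X) = X + (4 + 4*X) = 4 + 5*X)
-36*(-39) + M(P) = -36*(-39) + (4 + 5*0) = 1404 + (4 + 0) = 1404 + 4 = 1408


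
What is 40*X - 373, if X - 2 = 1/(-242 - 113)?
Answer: -20811/71 ≈ -293.11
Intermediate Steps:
X = 709/355 (X = 2 + 1/(-242 - 113) = 2 + 1/(-355) = 2 - 1/355 = 709/355 ≈ 1.9972)
40*X - 373 = 40*(709/355) - 373 = 5672/71 - 373 = -20811/71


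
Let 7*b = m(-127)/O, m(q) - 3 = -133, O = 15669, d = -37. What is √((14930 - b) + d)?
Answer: √19907574780163/36561 ≈ 122.04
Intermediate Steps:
m(q) = -130 (m(q) = 3 - 133 = -130)
b = -130/109683 (b = (-130/15669)/7 = (-130*1/15669)/7 = (⅐)*(-130/15669) = -130/109683 ≈ -0.0011852)
√((14930 - b) + d) = √((14930 - 1*(-130/109683)) - 37) = √((14930 + 130/109683) - 37) = √(1637567320/109683 - 37) = √(1633509049/109683) = √19907574780163/36561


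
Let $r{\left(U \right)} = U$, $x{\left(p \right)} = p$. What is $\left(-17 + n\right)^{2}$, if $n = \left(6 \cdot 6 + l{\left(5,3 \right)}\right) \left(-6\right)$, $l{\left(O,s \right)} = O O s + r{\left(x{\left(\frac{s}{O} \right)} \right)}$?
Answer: $\frac{11785489}{25} \approx 4.7142 \cdot 10^{5}$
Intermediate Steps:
$l{\left(O,s \right)} = \frac{s}{O} + s O^{2}$ ($l{\left(O,s \right)} = O O s + \frac{s}{O} = O^{2} s + \frac{s}{O} = s O^{2} + \frac{s}{O} = \frac{s}{O} + s O^{2}$)
$n = - \frac{3348}{5}$ ($n = \left(6 \cdot 6 + \frac{3 \left(1 + 5^{3}\right)}{5}\right) \left(-6\right) = \left(36 + 3 \cdot \frac{1}{5} \left(1 + 125\right)\right) \left(-6\right) = \left(36 + 3 \cdot \frac{1}{5} \cdot 126\right) \left(-6\right) = \left(36 + \frac{378}{5}\right) \left(-6\right) = \frac{558}{5} \left(-6\right) = - \frac{3348}{5} \approx -669.6$)
$\left(-17 + n\right)^{2} = \left(-17 - \frac{3348}{5}\right)^{2} = \left(- \frac{3433}{5}\right)^{2} = \frac{11785489}{25}$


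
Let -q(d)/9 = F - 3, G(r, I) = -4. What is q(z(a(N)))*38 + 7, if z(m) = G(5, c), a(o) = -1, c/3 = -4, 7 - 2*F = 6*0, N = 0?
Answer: -164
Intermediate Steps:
F = 7/2 (F = 7/2 - 3*0 = 7/2 - ½*0 = 7/2 + 0 = 7/2 ≈ 3.5000)
c = -12 (c = 3*(-4) = -12)
z(m) = -4
q(d) = -9/2 (q(d) = -9*(7/2 - 3) = -9*½ = -9/2)
q(z(a(N)))*38 + 7 = -9/2*38 + 7 = -171 + 7 = -164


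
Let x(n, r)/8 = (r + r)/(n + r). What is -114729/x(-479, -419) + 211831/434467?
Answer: -22380127977395/1456333384 ≈ -15367.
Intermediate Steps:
x(n, r) = 16*r/(n + r) (x(n, r) = 8*((r + r)/(n + r)) = 8*((2*r)/(n + r)) = 8*(2*r/(n + r)) = 16*r/(n + r))
-114729/x(-479, -419) + 211831/434467 = -114729/(16*(-419)/(-479 - 419)) + 211831/434467 = -114729/(16*(-419)/(-898)) + 211831*(1/434467) = -114729/(16*(-419)*(-1/898)) + 211831/434467 = -114729/3352/449 + 211831/434467 = -114729*449/3352 + 211831/434467 = -51513321/3352 + 211831/434467 = -22380127977395/1456333384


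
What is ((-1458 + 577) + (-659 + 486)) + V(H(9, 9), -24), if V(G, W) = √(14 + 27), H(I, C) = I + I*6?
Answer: -1054 + √41 ≈ -1047.6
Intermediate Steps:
H(I, C) = 7*I (H(I, C) = I + 6*I = 7*I)
V(G, W) = √41
((-1458 + 577) + (-659 + 486)) + V(H(9, 9), -24) = ((-1458 + 577) + (-659 + 486)) + √41 = (-881 - 173) + √41 = -1054 + √41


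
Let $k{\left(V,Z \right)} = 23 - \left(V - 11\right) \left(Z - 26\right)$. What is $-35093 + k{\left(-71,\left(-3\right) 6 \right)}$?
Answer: $-38678$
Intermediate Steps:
$k{\left(V,Z \right)} = 23 - \left(-26 + Z\right) \left(-11 + V\right)$ ($k{\left(V,Z \right)} = 23 - \left(-11 + V\right) \left(-26 + Z\right) = 23 - \left(-26 + Z\right) \left(-11 + V\right)$)
$-35093 + k{\left(-71,\left(-3\right) 6 \right)} = -35093 + \left(-263 + 11 \left(\left(-3\right) 6\right) + 26 \left(-71\right) - - 71 \left(\left(-3\right) 6\right)\right) = -35093 - \left(2307 + 1278\right) = -35093 - 3585 = -38678$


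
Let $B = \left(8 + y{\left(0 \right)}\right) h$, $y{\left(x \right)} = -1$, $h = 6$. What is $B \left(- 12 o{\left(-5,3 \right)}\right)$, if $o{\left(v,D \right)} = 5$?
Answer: $-2520$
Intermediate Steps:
$B = 42$ ($B = \left(8 - 1\right) 6 = 7 \cdot 6 = 42$)
$B \left(- 12 o{\left(-5,3 \right)}\right) = 42 \left(\left(-12\right) 5\right) = 42 \left(-60\right) = -2520$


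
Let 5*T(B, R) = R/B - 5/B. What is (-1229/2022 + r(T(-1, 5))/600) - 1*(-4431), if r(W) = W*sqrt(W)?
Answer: 8958253/2022 ≈ 4430.4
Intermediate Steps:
T(B, R) = -1/B + R/(5*B) (T(B, R) = (R/B - 5/B)/5 = (-5/B + R/B)/5 = -1/B + R/(5*B))
r(W) = W**(3/2)
(-1229/2022 + r(T(-1, 5))/600) - 1*(-4431) = (-1229/2022 + ((1/5)*(-5 + 5)/(-1))**(3/2)/600) - 1*(-4431) = (-1229*1/2022 + ((1/5)*(-1)*0)**(3/2)*(1/600)) + 4431 = (-1229/2022 + 0**(3/2)*(1/600)) + 4431 = (-1229/2022 + 0*(1/600)) + 4431 = (-1229/2022 + 0) + 4431 = -1229/2022 + 4431 = 8958253/2022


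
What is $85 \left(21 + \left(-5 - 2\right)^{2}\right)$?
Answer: $5950$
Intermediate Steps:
$85 \left(21 + \left(-5 - 2\right)^{2}\right) = 85 \left(21 + \left(-7\right)^{2}\right) = 85 \left(21 + 49\right) = 85 \cdot 70 = 5950$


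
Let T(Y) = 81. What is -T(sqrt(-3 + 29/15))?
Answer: -81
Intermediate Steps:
-T(sqrt(-3 + 29/15)) = -1*81 = -81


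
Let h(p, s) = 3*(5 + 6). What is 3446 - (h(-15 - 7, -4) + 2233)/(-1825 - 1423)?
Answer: 5597437/1624 ≈ 3446.7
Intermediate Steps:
h(p, s) = 33 (h(p, s) = 3*11 = 33)
3446 - (h(-15 - 7, -4) + 2233)/(-1825 - 1423) = 3446 - (33 + 2233)/(-1825 - 1423) = 3446 - 2266/(-3248) = 3446 - 2266*(-1)/3248 = 3446 - 1*(-1133/1624) = 3446 + 1133/1624 = 5597437/1624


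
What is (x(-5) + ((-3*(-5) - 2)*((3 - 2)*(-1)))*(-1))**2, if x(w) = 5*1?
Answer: 324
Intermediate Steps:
x(w) = 5
(x(-5) + ((-3*(-5) - 2)*((3 - 2)*(-1)))*(-1))**2 = (5 + ((-3*(-5) - 2)*((3 - 2)*(-1)))*(-1))**2 = (5 + ((15 - 2)*(1*(-1)))*(-1))**2 = (5 + (13*(-1))*(-1))**2 = (5 - 13*(-1))**2 = (5 + 13)**2 = 18**2 = 324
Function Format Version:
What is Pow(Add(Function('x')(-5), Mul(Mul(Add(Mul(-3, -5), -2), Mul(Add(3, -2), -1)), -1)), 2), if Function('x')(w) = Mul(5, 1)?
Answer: 324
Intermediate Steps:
Function('x')(w) = 5
Pow(Add(Function('x')(-5), Mul(Mul(Add(Mul(-3, -5), -2), Mul(Add(3, -2), -1)), -1)), 2) = Pow(Add(5, Mul(Mul(Add(Mul(-3, -5), -2), Mul(Add(3, -2), -1)), -1)), 2) = Pow(Add(5, Mul(Mul(Add(15, -2), Mul(1, -1)), -1)), 2) = Pow(Add(5, Mul(Mul(13, -1), -1)), 2) = Pow(Add(5, Mul(-13, -1)), 2) = Pow(Add(5, 13), 2) = Pow(18, 2) = 324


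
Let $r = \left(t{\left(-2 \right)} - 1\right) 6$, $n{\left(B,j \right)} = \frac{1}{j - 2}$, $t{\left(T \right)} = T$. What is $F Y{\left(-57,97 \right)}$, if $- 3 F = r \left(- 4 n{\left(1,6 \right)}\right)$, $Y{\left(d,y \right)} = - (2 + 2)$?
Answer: $24$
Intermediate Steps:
$Y{\left(d,y \right)} = -4$ ($Y{\left(d,y \right)} = \left(-1\right) 4 = -4$)
$n{\left(B,j \right)} = \frac{1}{-2 + j}$
$r = -18$ ($r = \left(-2 - 1\right) 6 = \left(-3\right) 6 = -18$)
$F = -6$ ($F = - \frac{\left(-18\right) \left(- \frac{4}{-2 + 6}\right)}{3} = - \frac{\left(-18\right) \left(- \frac{4}{4}\right)}{3} = - \frac{\left(-18\right) \left(\left(-4\right) \frac{1}{4}\right)}{3} = - \frac{\left(-18\right) \left(-1\right)}{3} = \left(- \frac{1}{3}\right) 18 = -6$)
$F Y{\left(-57,97 \right)} = \left(-6\right) \left(-4\right) = 24$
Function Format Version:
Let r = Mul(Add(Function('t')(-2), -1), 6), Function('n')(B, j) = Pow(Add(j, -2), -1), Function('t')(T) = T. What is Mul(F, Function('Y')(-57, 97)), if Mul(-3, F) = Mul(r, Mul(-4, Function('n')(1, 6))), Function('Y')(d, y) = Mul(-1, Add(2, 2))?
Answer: 24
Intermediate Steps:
Function('Y')(d, y) = -4 (Function('Y')(d, y) = Mul(-1, 4) = -4)
Function('n')(B, j) = Pow(Add(-2, j), -1)
r = -18 (r = Mul(Add(-2, -1), 6) = Mul(-3, 6) = -18)
F = -6 (F = Mul(Rational(-1, 3), Mul(-18, Mul(-4, Pow(Add(-2, 6), -1)))) = Mul(Rational(-1, 3), Mul(-18, Mul(-4, Pow(4, -1)))) = Mul(Rational(-1, 3), Mul(-18, Mul(-4, Rational(1, 4)))) = Mul(Rational(-1, 3), Mul(-18, -1)) = Mul(Rational(-1, 3), 18) = -6)
Mul(F, Function('Y')(-57, 97)) = Mul(-6, -4) = 24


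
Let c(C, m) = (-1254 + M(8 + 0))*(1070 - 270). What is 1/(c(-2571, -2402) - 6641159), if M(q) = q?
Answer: -1/7637959 ≈ -1.3092e-7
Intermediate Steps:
c(C, m) = -996800 (c(C, m) = (-1254 + (8 + 0))*(1070 - 270) = (-1254 + 8)*800 = -1246*800 = -996800)
1/(c(-2571, -2402) - 6641159) = 1/(-996800 - 6641159) = 1/(-7637959) = -1/7637959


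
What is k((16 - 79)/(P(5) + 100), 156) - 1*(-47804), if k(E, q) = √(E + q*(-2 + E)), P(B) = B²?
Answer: 47804 + I*√244455/25 ≈ 47804.0 + 19.777*I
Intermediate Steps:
k((16 - 79)/(P(5) + 100), 156) - 1*(-47804) = √((16 - 79)/(5² + 100) - 2*156 + ((16 - 79)/(5² + 100))*156) - 1*(-47804) = √(-63/(25 + 100) - 312 - 63/(25 + 100)*156) + 47804 = √(-63/125 - 312 - 63/125*156) + 47804 = √(-63/125 - 312 - 9828/125) + 47804 = √(-48891/125) + 47804 = I*√244455/25 + 47804 = 47804 + I*√244455/25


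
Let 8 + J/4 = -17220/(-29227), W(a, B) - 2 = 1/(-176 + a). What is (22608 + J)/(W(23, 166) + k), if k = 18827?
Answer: 25241084424/21049548443 ≈ 1.1991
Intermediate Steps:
W(a, B) = 2 + 1/(-176 + a)
J = -866384/29227 (J = -32 + 4*(-17220/(-29227)) = -32 + 4*(-17220*(-1/29227)) = -32 + 4*(17220/29227) = -32 + 68880/29227 = -866384/29227 ≈ -29.643)
(22608 + J)/(W(23, 166) + k) = (22608 - 866384/29227)/((-351 + 2*23)/(-176 + 23) + 18827) = 659897632/(29227*((-351 + 46)/(-153) + 18827)) = 659897632/(29227*(-1/153*(-305) + 18827)) = 659897632/(29227*(305/153 + 18827)) = 659897632/(29227*(2880836/153)) = (659897632/29227)*(153/2880836) = 25241084424/21049548443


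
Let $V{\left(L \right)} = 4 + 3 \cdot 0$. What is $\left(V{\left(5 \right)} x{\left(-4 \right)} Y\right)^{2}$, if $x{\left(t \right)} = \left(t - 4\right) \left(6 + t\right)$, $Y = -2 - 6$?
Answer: $262144$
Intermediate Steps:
$Y = -8$
$V{\left(L \right)} = 4$ ($V{\left(L \right)} = 4 + 0 = 4$)
$x{\left(t \right)} = \left(-4 + t\right) \left(6 + t\right)$
$\left(V{\left(5 \right)} x{\left(-4 \right)} Y\right)^{2} = \left(4 \left(-24 + \left(-4\right)^{2} + 2 \left(-4\right)\right) \left(-8\right)\right)^{2} = \left(4 \left(-24 + 16 - 8\right) \left(-8\right)\right)^{2} = \left(4 \left(-16\right) \left(-8\right)\right)^{2} = \left(\left(-64\right) \left(-8\right)\right)^{2} = 512^{2} = 262144$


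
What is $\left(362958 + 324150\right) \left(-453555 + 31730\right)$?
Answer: $-289839332100$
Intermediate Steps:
$\left(362958 + 324150\right) \left(-453555 + 31730\right) = 687108 \left(-421825\right) = -289839332100$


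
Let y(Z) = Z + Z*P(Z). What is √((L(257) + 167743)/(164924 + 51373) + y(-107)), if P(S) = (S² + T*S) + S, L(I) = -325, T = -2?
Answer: I*√714240696410445/24033 ≈ 1112.0*I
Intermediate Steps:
P(S) = S² - S (P(S) = (S² - 2*S) + S = S² - S)
y(Z) = Z + Z²*(-1 + Z) (y(Z) = Z + Z*(Z*(-1 + Z)) = Z + Z²*(-1 + Z))
√((L(257) + 167743)/(164924 + 51373) + y(-107)) = √((-325 + 167743)/(164924 + 51373) - 107*(1 - 107*(-1 - 107))) = √(167418/216297 - 107*(1 - 107*(-108))) = √(167418*(1/216297) - 107*(1 + 11556)) = √(18602/24033 - 107*11557) = √(18602/24033 - 1236599) = √(-29719165165/24033) = I*√714240696410445/24033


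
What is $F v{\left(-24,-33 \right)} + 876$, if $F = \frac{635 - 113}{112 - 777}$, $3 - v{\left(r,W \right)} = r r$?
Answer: $\frac{881646}{665} \approx 1325.8$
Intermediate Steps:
$v{\left(r,W \right)} = 3 - r^{2}$ ($v{\left(r,W \right)} = 3 - r r = 3 - r^{2}$)
$F = - \frac{522}{665}$ ($F = \frac{522}{-665} = 522 \left(- \frac{1}{665}\right) = - \frac{522}{665} \approx -0.78496$)
$F v{\left(-24,-33 \right)} + 876 = - \frac{522 \left(3 - \left(-24\right)^{2}\right)}{665} + 876 = - \frac{522 \left(3 - 576\right)}{665} + 876 = \left(- \frac{522}{665}\right) \left(-573\right) + 876 = \frac{299106}{665} + 876 = \frac{881646}{665}$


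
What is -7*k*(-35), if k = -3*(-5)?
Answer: 3675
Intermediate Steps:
k = 15
-7*k*(-35) = -7*15*(-35) = -105*(-35) = 3675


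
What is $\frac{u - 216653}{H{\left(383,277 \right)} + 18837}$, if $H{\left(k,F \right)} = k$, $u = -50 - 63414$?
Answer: $- \frac{280117}{19220} \approx -14.574$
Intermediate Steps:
$u = -63464$ ($u = -50 - 63414 = -63464$)
$\frac{u - 216653}{H{\left(383,277 \right)} + 18837} = \frac{-63464 - 216653}{383 + 18837} = \frac{-63464 - 216653}{19220} = \left(-280117\right) \frac{1}{19220} = - \frac{280117}{19220}$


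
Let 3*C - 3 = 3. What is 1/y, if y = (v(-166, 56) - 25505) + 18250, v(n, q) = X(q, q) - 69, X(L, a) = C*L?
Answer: -1/7212 ≈ -0.00013866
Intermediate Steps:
C = 2 (C = 1 + (⅓)*3 = 1 + 1 = 2)
X(L, a) = 2*L
v(n, q) = -69 + 2*q (v(n, q) = 2*q - 69 = -69 + 2*q)
y = -7212 (y = ((-69 + 2*56) - 25505) + 18250 = ((-69 + 112) - 25505) + 18250 = (43 - 25505) + 18250 = -25462 + 18250 = -7212)
1/y = 1/(-7212) = -1/7212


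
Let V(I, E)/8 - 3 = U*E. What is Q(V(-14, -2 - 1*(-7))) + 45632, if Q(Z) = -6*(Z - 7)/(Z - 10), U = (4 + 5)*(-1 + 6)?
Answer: 41382773/907 ≈ 45626.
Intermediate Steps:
U = 45 (U = 9*5 = 45)
V(I, E) = 24 + 360*E (V(I, E) = 24 + 8*(45*E) = 24 + 360*E)
Q(Z) = -6*(-7 + Z)/(-10 + Z)
Q(V(-14, -2 - 1*(-7))) + 45632 = 6*(7 - (24 + 360*(-2 - 1*(-7))))/(-10 + (24 + 360*(-2 - 1*(-7)))) + 45632 = 6*(7 - (24 + 360*(-2 + 7)))/(-10 + (24 + 360*(-2 + 7))) + 45632 = 6*(7 - (24 + 360*5))/(-10 + (24 + 360*5)) + 45632 = 6*(7 - (24 + 1800))/(-10 + (24 + 1800)) + 45632 = 6*(7 - 1*1824)/(-10 + 1824) + 45632 = 6*(7 - 1824)/1814 + 45632 = 6*(1/1814)*(-1817) + 45632 = -5451/907 + 45632 = 41382773/907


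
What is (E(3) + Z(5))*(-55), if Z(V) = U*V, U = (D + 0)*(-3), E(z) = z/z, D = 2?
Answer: 1595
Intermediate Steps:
E(z) = 1
U = -6 (U = (2 + 0)*(-3) = 2*(-3) = -6)
Z(V) = -6*V
(E(3) + Z(5))*(-55) = (1 - 6*5)*(-55) = (1 - 30)*(-55) = -29*(-55) = 1595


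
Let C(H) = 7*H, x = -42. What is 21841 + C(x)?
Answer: 21547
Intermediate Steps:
21841 + C(x) = 21841 + 7*(-42) = 21841 - 294 = 21547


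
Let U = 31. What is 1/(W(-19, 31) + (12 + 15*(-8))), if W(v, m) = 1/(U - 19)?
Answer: -12/1295 ≈ -0.0092664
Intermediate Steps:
W(v, m) = 1/12 (W(v, m) = 1/(31 - 19) = 1/12)
1/(W(-19, 31) + (12 + 15*(-8))) = 1/(1/12 + (12 + 15*(-8))) = 1/(1/12 + (12 - 120)) = 1/(1/12 - 108) = 1/(-1295/12) = -12/1295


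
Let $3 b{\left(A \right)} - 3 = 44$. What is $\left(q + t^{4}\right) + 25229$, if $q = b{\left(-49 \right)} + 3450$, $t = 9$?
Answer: $\frac{105767}{3} \approx 35256.0$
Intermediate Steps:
$b{\left(A \right)} = \frac{47}{3}$ ($b{\left(A \right)} = 1 + \frac{1}{3} \cdot 44 = 1 + \frac{44}{3} = \frac{47}{3}$)
$q = \frac{10397}{3}$ ($q = \frac{47}{3} + 3450 = \frac{10397}{3} \approx 3465.7$)
$\left(q + t^{4}\right) + 25229 = \left(\frac{10397}{3} + 9^{4}\right) + 25229 = \left(\frac{10397}{3} + 6561\right) + 25229 = \frac{30080}{3} + 25229 = \frac{105767}{3}$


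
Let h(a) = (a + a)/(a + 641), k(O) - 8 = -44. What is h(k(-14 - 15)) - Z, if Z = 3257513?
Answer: -1970795437/605 ≈ -3.2575e+6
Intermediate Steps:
k(O) = -36 (k(O) = 8 - 44 = -36)
h(a) = 2*a/(641 + a) (h(a) = (2*a)/(641 + a) = 2*a/(641 + a))
h(k(-14 - 15)) - Z = 2*(-36)/(641 - 36) - 1*3257513 = 2*(-36)/605 - 3257513 = 2*(-36)*(1/605) - 3257513 = -72/605 - 3257513 = -1970795437/605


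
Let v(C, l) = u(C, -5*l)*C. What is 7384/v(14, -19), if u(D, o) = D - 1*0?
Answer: 1846/49 ≈ 37.673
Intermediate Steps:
u(D, o) = D (u(D, o) = D + 0 = D)
v(C, l) = C² (v(C, l) = C*C = C²)
7384/v(14, -19) = 7384/(14²) = 7384/196 = 7384*(1/196) = 1846/49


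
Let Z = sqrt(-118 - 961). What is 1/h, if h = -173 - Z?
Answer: I/(sqrt(1079) - 173*I) ≈ -0.0055792 + 0.0010593*I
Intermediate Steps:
Z = I*sqrt(1079) (Z = sqrt(-1079) = I*sqrt(1079) ≈ 32.848*I)
h = -173 - I*sqrt(1079) ≈ -173.0 - 32.848*I
1/h = 1/(-173 - I*sqrt(1079))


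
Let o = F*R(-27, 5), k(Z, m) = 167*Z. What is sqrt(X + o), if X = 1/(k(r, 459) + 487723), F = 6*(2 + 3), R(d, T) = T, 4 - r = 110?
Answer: sqrt(33137961536171)/470021 ≈ 12.247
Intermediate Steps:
r = -106 (r = 4 - 1*110 = 4 - 110 = -106)
F = 30 (F = 6*5 = 30)
X = 1/470021 (X = 1/(167*(-106) + 487723) = 1/(-17702 + 487723) = 1/470021 ≈ 2.1276e-6)
o = 150 (o = 30*5 = 150)
sqrt(X + o) = sqrt(1/470021 + 150) = sqrt(70503151/470021) = sqrt(33137961536171)/470021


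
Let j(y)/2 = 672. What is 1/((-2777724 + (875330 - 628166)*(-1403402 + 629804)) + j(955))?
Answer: -1/191208352452 ≈ -5.2299e-12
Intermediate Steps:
j(y) = 1344 (j(y) = 2*672 = 1344)
1/((-2777724 + (875330 - 628166)*(-1403402 + 629804)) + j(955)) = 1/((-2777724 + (875330 - 628166)*(-1403402 + 629804)) + 1344) = 1/((-2777724 + 247164*(-773598)) + 1344) = 1/((-2777724 - 191205576072) + 1344) = 1/(-191208353796 + 1344) = 1/(-191208352452) = -1/191208352452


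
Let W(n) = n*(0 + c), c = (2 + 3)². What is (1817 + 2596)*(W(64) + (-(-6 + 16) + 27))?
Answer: 7135821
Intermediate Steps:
c = 25 (c = 5² = 25)
W(n) = 25*n (W(n) = n*(0 + 25) = n*25 = 25*n)
(1817 + 2596)*(W(64) + (-(-6 + 16) + 27)) = (1817 + 2596)*(25*64 + (-(-6 + 16) + 27)) = 4413*(1600 + (-1*10 + 27)) = 4413*(1600 + (-10 + 27)) = 4413*(1600 + 17) = 4413*1617 = 7135821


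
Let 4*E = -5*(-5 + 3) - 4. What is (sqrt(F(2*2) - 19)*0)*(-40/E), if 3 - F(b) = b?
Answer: 0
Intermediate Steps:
F(b) = 3 - b
E = 3/2 (E = (-5*(-5 + 3) - 4)/4 = (-5*(-2) - 4)/4 = (10 - 4)/4 = (1/4)*6 = 3/2 ≈ 1.5000)
(sqrt(F(2*2) - 19)*0)*(-40/E) = (sqrt((3 - 2*2) - 19)*0)*(-40/3/2) = (sqrt((3 - 1*4) - 19)*0)*(-40*2/3) = (sqrt((3 - 4) - 19)*0)*(-80/3) = (sqrt(-1 - 19)*0)*(-80/3) = (sqrt(-20)*0)*(-80/3) = ((2*I*sqrt(5))*0)*(-80/3) = 0*(-80/3) = 0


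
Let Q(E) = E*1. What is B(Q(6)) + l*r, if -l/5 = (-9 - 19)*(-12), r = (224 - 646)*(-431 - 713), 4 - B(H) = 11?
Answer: -811050247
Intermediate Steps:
Q(E) = E
B(H) = -7 (B(H) = 4 - 1*11 = 4 - 11 = -7)
r = 482768 (r = -422*(-1144) = 482768)
l = -1680 (l = -5*(-9 - 19)*(-12) = -(-140)*(-12) = -5*336 = -1680)
B(Q(6)) + l*r = -7 - 1680*482768 = -7 - 811050240 = -811050247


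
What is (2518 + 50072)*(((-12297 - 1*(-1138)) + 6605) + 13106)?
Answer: 449749680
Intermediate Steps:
(2518 + 50072)*(((-12297 - 1*(-1138)) + 6605) + 13106) = 52590*(((-12297 + 1138) + 6605) + 13106) = 52590*((-11159 + 6605) + 13106) = 52590*(-4554 + 13106) = 52590*8552 = 449749680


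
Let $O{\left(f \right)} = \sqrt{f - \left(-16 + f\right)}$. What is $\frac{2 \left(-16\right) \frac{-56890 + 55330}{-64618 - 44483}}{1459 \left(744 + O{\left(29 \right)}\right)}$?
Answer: $- \frac{4160}{9922117711} \approx -4.1927 \cdot 10^{-7}$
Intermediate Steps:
$O{\left(f \right)} = 4$ ($O{\left(f \right)} = \sqrt{16} = 4$)
$\frac{2 \left(-16\right) \frac{-56890 + 55330}{-64618 - 44483}}{1459 \left(744 + O{\left(29 \right)}\right)} = \frac{2 \left(-16\right) \frac{-56890 + 55330}{-64618 - 44483}}{1459 \left(744 + 4\right)} = \frac{\left(-32\right) \left(- \frac{1560}{-109101}\right)}{1459 \cdot 748} = \frac{\left(-32\right) \left(\left(-1560\right) \left(- \frac{1}{109101}\right)\right)}{1091332} = \left(-32\right) \frac{520}{36367} \cdot \frac{1}{1091332} = \left(- \frac{16640}{36367}\right) \frac{1}{1091332} = - \frac{4160}{9922117711}$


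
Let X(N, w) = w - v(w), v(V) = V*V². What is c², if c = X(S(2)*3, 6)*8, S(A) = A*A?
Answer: 2822400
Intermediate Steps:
S(A) = A²
v(V) = V³
X(N, w) = w - w³
c = -1680 (c = (6 - 1*6³)*8 = (6 - 1*216)*8 = (6 - 216)*8 = -210*8 = -1680)
c² = (-1680)² = 2822400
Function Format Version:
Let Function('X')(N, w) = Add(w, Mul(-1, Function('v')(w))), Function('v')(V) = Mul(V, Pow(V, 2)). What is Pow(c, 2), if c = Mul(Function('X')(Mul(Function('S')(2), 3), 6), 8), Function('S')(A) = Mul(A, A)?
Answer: 2822400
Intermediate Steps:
Function('S')(A) = Pow(A, 2)
Function('v')(V) = Pow(V, 3)
Function('X')(N, w) = Add(w, Mul(-1, Pow(w, 3)))
c = -1680 (c = Mul(Add(6, Mul(-1, Pow(6, 3))), 8) = Mul(Add(6, Mul(-1, 216)), 8) = Mul(Add(6, -216), 8) = Mul(-210, 8) = -1680)
Pow(c, 2) = Pow(-1680, 2) = 2822400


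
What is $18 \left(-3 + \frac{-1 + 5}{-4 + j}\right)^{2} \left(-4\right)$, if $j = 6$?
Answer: $-72$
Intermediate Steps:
$18 \left(-3 + \frac{-1 + 5}{-4 + j}\right)^{2} \left(-4\right) = 18 \left(-3 + \frac{-1 + 5}{-4 + 6}\right)^{2} \left(-4\right) = 18 \left(-3 + \frac{4}{2}\right)^{2} \left(-4\right) = 18 \left(-3 + 4 \cdot \frac{1}{2}\right)^{2} \left(-4\right) = 18 \left(-3 + 2\right)^{2} \left(-4\right) = 18 \left(-1\right)^{2} \left(-4\right) = 18 \cdot 1 \left(-4\right) = 18 \left(-4\right) = -72$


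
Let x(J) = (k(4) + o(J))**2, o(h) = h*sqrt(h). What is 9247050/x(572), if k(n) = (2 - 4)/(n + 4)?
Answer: 147952800/(-1 + 4576*sqrt(143))**2 ≈ 0.049412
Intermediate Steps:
o(h) = h**(3/2)
k(n) = -2/(4 + n)
x(J) = (-1/4 + J**(3/2))**2 (x(J) = (-2/(4 + 4) + J**(3/2))**2 = (-2/8 + J**(3/2))**2 = (-2*1/8 + J**(3/2))**2 = (-1/4 + J**(3/2))**2)
9247050/x(572) = 9247050/(((-1 + 4*572**(3/2))**2/16)) = 9247050/(((-1 + 4*(1144*sqrt(143)))**2/16)) = 9247050/(((-1 + 4576*sqrt(143))**2/16)) = 9247050*(16/(-1 + 4576*sqrt(143))**2) = 147952800/(-1 + 4576*sqrt(143))**2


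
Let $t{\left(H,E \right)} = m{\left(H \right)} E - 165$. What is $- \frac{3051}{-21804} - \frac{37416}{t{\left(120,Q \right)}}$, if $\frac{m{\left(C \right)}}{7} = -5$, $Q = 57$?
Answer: $\frac{5711171}{327060} \approx 17.462$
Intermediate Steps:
$m{\left(C \right)} = -35$ ($m{\left(C \right)} = 7 \left(-5\right) = -35$)
$t{\left(H,E \right)} = -165 - 35 E$ ($t{\left(H,E \right)} = - 35 E - 165 = -165 - 35 E$)
$- \frac{3051}{-21804} - \frac{37416}{t{\left(120,Q \right)}} = - \frac{3051}{-21804} - \frac{37416}{-165 - 1995} = \left(-3051\right) \left(- \frac{1}{21804}\right) - \frac{37416}{-165 - 1995} = \frac{1017}{7268} - \frac{37416}{-2160} = \frac{1017}{7268} - - \frac{1559}{90} = \frac{1017}{7268} + \frac{1559}{90} = \frac{5711171}{327060}$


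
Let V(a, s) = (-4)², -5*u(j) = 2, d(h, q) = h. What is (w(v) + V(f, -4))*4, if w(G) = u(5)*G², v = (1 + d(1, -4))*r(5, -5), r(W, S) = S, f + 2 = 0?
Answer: -96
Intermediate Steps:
f = -2 (f = -2 + 0 = -2)
u(j) = -⅖ (u(j) = -⅕*2 = -⅖)
V(a, s) = 16
v = -10 (v = (1 + 1)*(-5) = 2*(-5) = -10)
w(G) = -2*G²/5
(w(v) + V(f, -4))*4 = (-⅖*(-10)² + 16)*4 = (-⅖*100 + 16)*4 = (-40 + 16)*4 = -24*4 = -96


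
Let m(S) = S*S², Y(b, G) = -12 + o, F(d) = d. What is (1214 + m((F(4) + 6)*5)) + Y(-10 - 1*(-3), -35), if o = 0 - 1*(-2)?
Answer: 126204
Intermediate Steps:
o = 2 (o = 0 + 2 = 2)
Y(b, G) = -10 (Y(b, G) = -12 + 2 = -10)
m(S) = S³
(1214 + m((F(4) + 6)*5)) + Y(-10 - 1*(-3), -35) = (1214 + ((4 + 6)*5)³) - 10 = (1214 + (10*5)³) - 10 = (1214 + 50³) - 10 = (1214 + 125000) - 10 = 126214 - 10 = 126204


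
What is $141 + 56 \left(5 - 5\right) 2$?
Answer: $141$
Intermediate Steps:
$141 + 56 \left(5 - 5\right) 2 = 141 + 56 \cdot 0 \cdot 2 = 141 + 56 \cdot 0 = 141 + 0 = 141$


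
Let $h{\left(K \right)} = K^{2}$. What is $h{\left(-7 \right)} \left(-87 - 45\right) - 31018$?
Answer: $-37486$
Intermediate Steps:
$h{\left(-7 \right)} \left(-87 - 45\right) - 31018 = \left(-7\right)^{2} \left(-87 - 45\right) - 31018 = 49 \left(-132\right) - 31018 = -6468 - 31018 = -37486$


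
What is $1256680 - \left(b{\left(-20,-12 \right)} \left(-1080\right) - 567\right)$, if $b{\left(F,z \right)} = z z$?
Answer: $1412767$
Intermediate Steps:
$b{\left(F,z \right)} = z^{2}$
$1256680 - \left(b{\left(-20,-12 \right)} \left(-1080\right) - 567\right) = 1256680 - \left(\left(-12\right)^{2} \left(-1080\right) - 567\right) = 1256680 - \left(144 \left(-1080\right) - 567\right) = 1256680 - \left(-155520 - 567\right) = 1256680 - -156087 = 1256680 + 156087 = 1412767$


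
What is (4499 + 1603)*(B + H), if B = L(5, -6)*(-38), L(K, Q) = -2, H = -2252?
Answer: -13277952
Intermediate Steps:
B = 76 (B = -2*(-38) = 76)
(4499 + 1603)*(B + H) = (4499 + 1603)*(76 - 2252) = 6102*(-2176) = -13277952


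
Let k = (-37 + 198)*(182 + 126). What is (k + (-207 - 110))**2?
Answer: 2427631441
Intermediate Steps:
k = 49588 (k = 161*308 = 49588)
(k + (-207 - 110))**2 = (49588 + (-207 - 110))**2 = (49588 - 317)**2 = 49271**2 = 2427631441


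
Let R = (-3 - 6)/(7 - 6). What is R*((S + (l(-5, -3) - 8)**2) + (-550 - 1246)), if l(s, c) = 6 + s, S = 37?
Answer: 15390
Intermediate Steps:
R = -9 (R = -9/1 = -9*1 = -9)
R*((S + (l(-5, -3) - 8)**2) + (-550 - 1246)) = -9*((37 + ((6 - 5) - 8)**2) + (-550 - 1246)) = -9*((37 + (1 - 8)**2) - 1796) = -9*((37 + (-7)**2) - 1796) = -9*((37 + 49) - 1796) = -9*(86 - 1796) = -9*(-1710) = 15390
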